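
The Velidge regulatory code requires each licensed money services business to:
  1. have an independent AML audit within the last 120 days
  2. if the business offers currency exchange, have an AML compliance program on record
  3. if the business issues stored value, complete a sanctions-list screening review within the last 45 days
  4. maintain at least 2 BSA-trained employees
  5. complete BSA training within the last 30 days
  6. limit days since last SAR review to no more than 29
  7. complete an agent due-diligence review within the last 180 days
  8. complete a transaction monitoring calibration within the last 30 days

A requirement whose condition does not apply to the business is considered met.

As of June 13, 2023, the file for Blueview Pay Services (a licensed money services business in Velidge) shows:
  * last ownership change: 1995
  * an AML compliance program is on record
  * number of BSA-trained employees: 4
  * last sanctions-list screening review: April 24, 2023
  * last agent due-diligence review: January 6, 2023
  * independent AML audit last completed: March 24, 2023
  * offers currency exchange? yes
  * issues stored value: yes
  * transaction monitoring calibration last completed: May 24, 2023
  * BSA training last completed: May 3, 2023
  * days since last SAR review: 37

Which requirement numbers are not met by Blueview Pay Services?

3, 5, 6

1. independent AML audit 81 days ago vs limit 120 → met
2. condition 'offers currency exchange' holds; AML compliance program present → met
3. condition 'issues stored value' holds; sanctions-list screening review 50 days ago vs limit 45 → not met
4. BSA-trained employees 4 ≥ 2 → met
5. BSA training 41 days ago vs limit 30 → not met
6. days since last SAR review 37 > 29 → not met
7. agent due-diligence review 158 days ago vs limit 180 → met
8. transaction monitoring calibration 20 days ago vs limit 30 → met
Not met: 3, 5, 6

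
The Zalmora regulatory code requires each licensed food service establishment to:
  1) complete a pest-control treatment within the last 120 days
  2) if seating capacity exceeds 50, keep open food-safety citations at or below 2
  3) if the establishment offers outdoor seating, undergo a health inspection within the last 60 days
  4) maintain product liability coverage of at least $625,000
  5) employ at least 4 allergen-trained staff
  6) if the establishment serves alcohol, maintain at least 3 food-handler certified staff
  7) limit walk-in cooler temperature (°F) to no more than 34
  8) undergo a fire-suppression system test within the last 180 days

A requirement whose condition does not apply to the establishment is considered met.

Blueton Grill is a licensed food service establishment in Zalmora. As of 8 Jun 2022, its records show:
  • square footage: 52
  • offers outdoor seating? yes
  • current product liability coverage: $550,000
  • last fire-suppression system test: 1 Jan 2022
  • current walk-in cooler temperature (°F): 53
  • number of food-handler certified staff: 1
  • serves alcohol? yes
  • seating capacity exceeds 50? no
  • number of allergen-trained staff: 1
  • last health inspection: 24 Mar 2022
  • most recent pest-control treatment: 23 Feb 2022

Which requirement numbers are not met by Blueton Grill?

1. pest-control treatment 105 days ago vs limit 120 → met
2. condition 'seating capacity exceeds 50' does not hold → requirement n/a → met
3. condition 'offers outdoor seating' holds; health inspection 76 days ago vs limit 60 → not met
4. product liability coverage $550,000 < $625,000 → not met
5. allergen-trained staff 1 < 4 → not met
6. condition 'serves alcohol' holds; food-handler certified staff 1 < 3 → not met
7. walk-in cooler temperature (°F) 53 > 34 → not met
8. fire-suppression system test 158 days ago vs limit 180 → met
Not met: 3, 4, 5, 6, 7

3, 4, 5, 6, 7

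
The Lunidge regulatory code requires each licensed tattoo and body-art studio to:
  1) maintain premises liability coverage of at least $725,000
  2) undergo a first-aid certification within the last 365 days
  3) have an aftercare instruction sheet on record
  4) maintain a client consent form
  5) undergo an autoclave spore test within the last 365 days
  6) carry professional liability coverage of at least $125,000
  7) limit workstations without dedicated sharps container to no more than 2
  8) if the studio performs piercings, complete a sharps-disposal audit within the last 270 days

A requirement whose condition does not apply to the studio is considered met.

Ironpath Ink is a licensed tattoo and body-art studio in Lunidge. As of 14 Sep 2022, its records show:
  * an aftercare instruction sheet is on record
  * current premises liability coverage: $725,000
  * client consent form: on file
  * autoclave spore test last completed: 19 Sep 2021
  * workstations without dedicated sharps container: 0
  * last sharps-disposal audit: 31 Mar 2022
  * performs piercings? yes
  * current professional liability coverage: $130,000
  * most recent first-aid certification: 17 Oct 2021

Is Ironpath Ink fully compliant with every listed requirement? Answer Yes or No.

Yes

1. premises liability coverage $725,000 ≥ $725,000 → met
2. first-aid certification 332 days ago vs limit 365 → met
3. aftercare instruction sheet present → met
4. client consent form present → met
5. autoclave spore test 360 days ago vs limit 365 → met
6. professional liability coverage $130,000 ≥ $125,000 → met
7. workstations without dedicated sharps container 0 ≤ 2 → met
8. condition 'performs piercings' holds; sharps-disposal audit 167 days ago vs limit 270 → met
All met.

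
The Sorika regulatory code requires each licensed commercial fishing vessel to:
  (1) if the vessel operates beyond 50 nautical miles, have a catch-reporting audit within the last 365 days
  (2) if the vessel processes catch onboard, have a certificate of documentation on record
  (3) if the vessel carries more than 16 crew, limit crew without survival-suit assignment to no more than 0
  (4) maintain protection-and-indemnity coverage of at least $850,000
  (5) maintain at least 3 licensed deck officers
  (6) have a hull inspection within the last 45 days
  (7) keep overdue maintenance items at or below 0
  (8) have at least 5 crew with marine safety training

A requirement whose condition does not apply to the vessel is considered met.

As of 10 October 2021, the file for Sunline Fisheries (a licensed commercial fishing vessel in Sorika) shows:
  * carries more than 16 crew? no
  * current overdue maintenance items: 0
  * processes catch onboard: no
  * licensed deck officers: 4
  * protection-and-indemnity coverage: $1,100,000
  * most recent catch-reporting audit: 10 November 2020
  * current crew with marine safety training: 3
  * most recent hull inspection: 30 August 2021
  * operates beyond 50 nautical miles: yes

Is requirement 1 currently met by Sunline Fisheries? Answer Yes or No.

1. condition 'operates beyond 50 nautical miles' holds; catch-reporting audit 334 days ago vs limit 365 → met

Yes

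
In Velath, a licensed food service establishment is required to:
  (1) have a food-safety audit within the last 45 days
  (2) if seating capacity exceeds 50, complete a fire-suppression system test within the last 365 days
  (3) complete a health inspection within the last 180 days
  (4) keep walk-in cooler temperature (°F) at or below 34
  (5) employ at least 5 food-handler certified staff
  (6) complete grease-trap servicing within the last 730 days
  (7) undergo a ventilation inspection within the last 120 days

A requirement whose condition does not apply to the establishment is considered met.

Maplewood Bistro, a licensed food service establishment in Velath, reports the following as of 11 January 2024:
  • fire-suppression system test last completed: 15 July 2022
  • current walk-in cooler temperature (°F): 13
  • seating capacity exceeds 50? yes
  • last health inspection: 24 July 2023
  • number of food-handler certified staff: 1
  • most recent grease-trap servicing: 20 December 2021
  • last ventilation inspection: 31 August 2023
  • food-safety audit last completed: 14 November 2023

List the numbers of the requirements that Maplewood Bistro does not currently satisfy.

1, 2, 5, 6, 7

1. food-safety audit 58 days ago vs limit 45 → not met
2. condition 'seating capacity exceeds 50' holds; fire-suppression system test 545 days ago vs limit 365 → not met
3. health inspection 171 days ago vs limit 180 → met
4. walk-in cooler temperature (°F) 13 ≤ 34 → met
5. food-handler certified staff 1 < 5 → not met
6. grease-trap servicing 752 days ago vs limit 730 → not met
7. ventilation inspection 133 days ago vs limit 120 → not met
Not met: 1, 2, 5, 6, 7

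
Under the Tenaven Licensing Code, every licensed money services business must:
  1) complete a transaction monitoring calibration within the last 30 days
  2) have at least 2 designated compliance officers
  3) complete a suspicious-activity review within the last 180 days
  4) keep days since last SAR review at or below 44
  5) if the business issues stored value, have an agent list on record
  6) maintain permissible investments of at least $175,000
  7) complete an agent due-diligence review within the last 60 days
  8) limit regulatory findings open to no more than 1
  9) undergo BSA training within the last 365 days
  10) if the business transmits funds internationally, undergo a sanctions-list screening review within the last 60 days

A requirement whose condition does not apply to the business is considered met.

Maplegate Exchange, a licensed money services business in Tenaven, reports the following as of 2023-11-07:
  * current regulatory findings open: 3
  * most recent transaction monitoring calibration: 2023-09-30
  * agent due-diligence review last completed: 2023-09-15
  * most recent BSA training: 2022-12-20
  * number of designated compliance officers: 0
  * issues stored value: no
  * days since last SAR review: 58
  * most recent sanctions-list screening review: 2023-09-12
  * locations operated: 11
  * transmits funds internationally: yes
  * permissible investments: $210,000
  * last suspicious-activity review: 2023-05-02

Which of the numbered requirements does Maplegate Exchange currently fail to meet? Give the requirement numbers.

1. transaction monitoring calibration 38 days ago vs limit 30 → not met
2. designated compliance officers 0 < 2 → not met
3. suspicious-activity review 189 days ago vs limit 180 → not met
4. days since last SAR review 58 > 44 → not met
5. condition 'issues stored value' does not hold → requirement n/a → met
6. permissible investments $210,000 ≥ $175,000 → met
7. agent due-diligence review 53 days ago vs limit 60 → met
8. regulatory findings open 3 > 1 → not met
9. BSA training 322 days ago vs limit 365 → met
10. condition 'transmits funds internationally' holds; sanctions-list screening review 56 days ago vs limit 60 → met
Not met: 1, 2, 3, 4, 8

1, 2, 3, 4, 8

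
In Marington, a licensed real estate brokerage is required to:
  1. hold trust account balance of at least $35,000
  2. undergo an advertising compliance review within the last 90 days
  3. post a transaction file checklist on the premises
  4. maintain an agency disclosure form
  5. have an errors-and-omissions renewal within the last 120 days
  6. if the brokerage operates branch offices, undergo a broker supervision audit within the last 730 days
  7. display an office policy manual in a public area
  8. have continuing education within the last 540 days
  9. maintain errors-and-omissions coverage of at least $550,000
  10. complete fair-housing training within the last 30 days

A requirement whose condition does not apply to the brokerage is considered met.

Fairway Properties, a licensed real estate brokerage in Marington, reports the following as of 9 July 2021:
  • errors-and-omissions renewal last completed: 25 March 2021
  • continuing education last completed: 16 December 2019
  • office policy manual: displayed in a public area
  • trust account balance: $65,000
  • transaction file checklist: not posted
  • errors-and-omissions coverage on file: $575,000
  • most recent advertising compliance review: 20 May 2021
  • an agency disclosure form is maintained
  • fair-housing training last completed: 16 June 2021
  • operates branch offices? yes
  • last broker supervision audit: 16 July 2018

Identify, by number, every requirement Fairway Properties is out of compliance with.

3, 6, 8

1. trust account balance $65,000 ≥ $35,000 → met
2. advertising compliance review 50 days ago vs limit 90 → met
3. transaction file checklist absent → not met
4. agency disclosure form present → met
5. errors-and-omissions renewal 106 days ago vs limit 120 → met
6. condition 'operates branch offices' holds; broker supervision audit 1089 days ago vs limit 730 → not met
7. office policy manual present → met
8. continuing education 571 days ago vs limit 540 → not met
9. errors-and-omissions coverage $575,000 ≥ $550,000 → met
10. fair-housing training 23 days ago vs limit 30 → met
Not met: 3, 6, 8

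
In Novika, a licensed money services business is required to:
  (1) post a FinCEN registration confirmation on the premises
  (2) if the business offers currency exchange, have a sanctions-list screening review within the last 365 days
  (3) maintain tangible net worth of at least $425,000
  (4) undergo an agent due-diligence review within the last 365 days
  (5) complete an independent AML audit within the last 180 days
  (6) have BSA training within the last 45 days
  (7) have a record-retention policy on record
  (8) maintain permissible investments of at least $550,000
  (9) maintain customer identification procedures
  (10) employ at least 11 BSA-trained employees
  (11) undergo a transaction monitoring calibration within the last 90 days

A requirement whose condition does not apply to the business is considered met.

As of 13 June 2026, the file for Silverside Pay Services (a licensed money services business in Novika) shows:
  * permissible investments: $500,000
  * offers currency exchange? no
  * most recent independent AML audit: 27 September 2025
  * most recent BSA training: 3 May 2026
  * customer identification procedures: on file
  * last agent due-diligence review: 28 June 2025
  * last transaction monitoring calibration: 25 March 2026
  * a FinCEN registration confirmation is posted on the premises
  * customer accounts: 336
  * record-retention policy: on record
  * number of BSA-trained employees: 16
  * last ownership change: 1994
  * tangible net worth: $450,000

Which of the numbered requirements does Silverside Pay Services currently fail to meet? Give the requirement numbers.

1. FinCEN registration confirmation present → met
2. condition 'offers currency exchange' does not hold → requirement n/a → met
3. tangible net worth $450,000 ≥ $425,000 → met
4. agent due-diligence review 350 days ago vs limit 365 → met
5. independent AML audit 259 days ago vs limit 180 → not met
6. BSA training 41 days ago vs limit 45 → met
7. record-retention policy present → met
8. permissible investments $500,000 < $550,000 → not met
9. customer identification procedures present → met
10. BSA-trained employees 16 ≥ 11 → met
11. transaction monitoring calibration 80 days ago vs limit 90 → met
Not met: 5, 8

5, 8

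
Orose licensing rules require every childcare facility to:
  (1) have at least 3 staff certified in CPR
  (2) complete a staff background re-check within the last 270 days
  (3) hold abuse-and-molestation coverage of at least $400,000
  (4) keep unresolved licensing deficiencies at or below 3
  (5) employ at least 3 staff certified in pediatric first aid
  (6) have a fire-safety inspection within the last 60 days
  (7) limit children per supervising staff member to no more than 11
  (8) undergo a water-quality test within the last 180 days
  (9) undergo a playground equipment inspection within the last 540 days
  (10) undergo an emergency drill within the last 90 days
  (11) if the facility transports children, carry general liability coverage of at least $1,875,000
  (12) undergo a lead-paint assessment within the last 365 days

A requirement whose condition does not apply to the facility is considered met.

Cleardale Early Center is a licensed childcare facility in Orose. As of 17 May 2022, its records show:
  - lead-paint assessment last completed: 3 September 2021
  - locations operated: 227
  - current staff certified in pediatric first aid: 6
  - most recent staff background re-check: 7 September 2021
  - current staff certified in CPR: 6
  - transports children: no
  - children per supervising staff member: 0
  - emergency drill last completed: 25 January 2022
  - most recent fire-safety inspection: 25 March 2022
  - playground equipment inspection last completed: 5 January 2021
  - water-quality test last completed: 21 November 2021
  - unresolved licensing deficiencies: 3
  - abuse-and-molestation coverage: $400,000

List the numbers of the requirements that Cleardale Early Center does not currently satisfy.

10

1. staff certified in CPR 6 ≥ 3 → met
2. staff background re-check 252 days ago vs limit 270 → met
3. abuse-and-molestation coverage $400,000 ≥ $400,000 → met
4. unresolved licensing deficiencies 3 ≤ 3 → met
5. staff certified in pediatric first aid 6 ≥ 3 → met
6. fire-safety inspection 53 days ago vs limit 60 → met
7. children per supervising staff member 0 ≤ 11 → met
8. water-quality test 177 days ago vs limit 180 → met
9. playground equipment inspection 497 days ago vs limit 540 → met
10. emergency drill 112 days ago vs limit 90 → not met
11. condition 'transports children' does not hold → requirement n/a → met
12. lead-paint assessment 256 days ago vs limit 365 → met
Not met: 10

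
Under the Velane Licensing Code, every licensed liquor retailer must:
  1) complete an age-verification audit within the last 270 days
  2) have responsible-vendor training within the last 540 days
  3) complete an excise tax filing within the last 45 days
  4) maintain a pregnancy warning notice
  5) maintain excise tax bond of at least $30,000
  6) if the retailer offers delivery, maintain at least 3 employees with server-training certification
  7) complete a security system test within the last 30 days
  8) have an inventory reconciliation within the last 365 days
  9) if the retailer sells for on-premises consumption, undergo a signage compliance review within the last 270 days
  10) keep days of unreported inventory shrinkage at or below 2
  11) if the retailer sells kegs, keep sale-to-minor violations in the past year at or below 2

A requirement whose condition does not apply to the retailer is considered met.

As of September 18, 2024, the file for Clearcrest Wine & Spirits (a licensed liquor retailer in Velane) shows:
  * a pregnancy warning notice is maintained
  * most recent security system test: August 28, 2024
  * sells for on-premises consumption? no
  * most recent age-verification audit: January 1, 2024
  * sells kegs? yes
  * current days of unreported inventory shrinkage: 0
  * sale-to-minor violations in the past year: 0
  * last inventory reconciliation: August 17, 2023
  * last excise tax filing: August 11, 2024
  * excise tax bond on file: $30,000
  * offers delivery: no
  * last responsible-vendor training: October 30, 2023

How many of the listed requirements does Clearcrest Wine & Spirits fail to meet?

1. age-verification audit 261 days ago vs limit 270 → met
2. responsible-vendor training 324 days ago vs limit 540 → met
3. excise tax filing 38 days ago vs limit 45 → met
4. pregnancy warning notice present → met
5. excise tax bond $30,000 ≥ $30,000 → met
6. condition 'offers delivery' does not hold → requirement n/a → met
7. security system test 21 days ago vs limit 30 → met
8. inventory reconciliation 398 days ago vs limit 365 → not met
9. condition 'sells for on-premises consumption' does not hold → requirement n/a → met
10. days of unreported inventory shrinkage 0 ≤ 2 → met
11. condition 'sells kegs' holds; sale-to-minor violations in the past year 0 ≤ 2 → met
Not met: 1 of 11

1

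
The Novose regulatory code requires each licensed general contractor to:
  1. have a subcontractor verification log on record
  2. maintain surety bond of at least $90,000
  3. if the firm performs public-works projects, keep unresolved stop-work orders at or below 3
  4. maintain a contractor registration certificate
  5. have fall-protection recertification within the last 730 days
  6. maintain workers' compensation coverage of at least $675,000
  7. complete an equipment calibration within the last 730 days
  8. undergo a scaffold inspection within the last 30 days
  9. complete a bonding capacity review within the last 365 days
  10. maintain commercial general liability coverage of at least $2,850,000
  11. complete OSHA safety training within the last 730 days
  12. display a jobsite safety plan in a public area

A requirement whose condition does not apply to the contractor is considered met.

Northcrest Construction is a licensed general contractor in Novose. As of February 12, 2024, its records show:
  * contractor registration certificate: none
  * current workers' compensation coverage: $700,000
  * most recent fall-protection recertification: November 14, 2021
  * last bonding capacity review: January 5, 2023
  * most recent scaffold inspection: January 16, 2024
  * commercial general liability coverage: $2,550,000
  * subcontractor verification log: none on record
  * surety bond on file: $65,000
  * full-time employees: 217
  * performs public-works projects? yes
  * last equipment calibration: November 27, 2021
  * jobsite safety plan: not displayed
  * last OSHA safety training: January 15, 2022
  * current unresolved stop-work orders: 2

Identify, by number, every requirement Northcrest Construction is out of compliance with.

1. subcontractor verification log absent → not met
2. surety bond $65,000 < $90,000 → not met
3. condition 'performs public-works projects' holds; unresolved stop-work orders 2 ≤ 3 → met
4. contractor registration certificate absent → not met
5. fall-protection recertification 820 days ago vs limit 730 → not met
6. workers' compensation coverage $700,000 ≥ $675,000 → met
7. equipment calibration 807 days ago vs limit 730 → not met
8. scaffold inspection 27 days ago vs limit 30 → met
9. bonding capacity review 403 days ago vs limit 365 → not met
10. commercial general liability coverage $2,550,000 < $2,850,000 → not met
11. OSHA safety training 758 days ago vs limit 730 → not met
12. jobsite safety plan absent → not met
Not met: 1, 2, 4, 5, 7, 9, 10, 11, 12

1, 2, 4, 5, 7, 9, 10, 11, 12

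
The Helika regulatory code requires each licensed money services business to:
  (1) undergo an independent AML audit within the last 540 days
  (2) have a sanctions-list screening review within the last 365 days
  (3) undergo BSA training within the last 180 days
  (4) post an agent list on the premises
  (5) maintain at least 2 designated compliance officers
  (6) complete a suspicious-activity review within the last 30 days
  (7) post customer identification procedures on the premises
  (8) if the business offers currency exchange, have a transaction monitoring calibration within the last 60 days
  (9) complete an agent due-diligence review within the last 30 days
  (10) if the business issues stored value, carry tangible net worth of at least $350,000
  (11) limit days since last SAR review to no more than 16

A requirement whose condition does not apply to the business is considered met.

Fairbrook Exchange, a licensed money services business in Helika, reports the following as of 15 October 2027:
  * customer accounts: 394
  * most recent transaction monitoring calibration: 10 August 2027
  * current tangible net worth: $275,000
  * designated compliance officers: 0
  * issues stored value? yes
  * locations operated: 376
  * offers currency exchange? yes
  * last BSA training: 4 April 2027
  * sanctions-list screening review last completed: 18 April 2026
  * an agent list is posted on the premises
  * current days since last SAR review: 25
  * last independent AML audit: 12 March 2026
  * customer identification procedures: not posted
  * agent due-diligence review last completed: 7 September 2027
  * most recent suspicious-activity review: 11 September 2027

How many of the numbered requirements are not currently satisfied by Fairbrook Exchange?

10

1. independent AML audit 582 days ago vs limit 540 → not met
2. sanctions-list screening review 545 days ago vs limit 365 → not met
3. BSA training 194 days ago vs limit 180 → not met
4. agent list present → met
5. designated compliance officers 0 < 2 → not met
6. suspicious-activity review 34 days ago vs limit 30 → not met
7. customer identification procedures absent → not met
8. condition 'offers currency exchange' holds; transaction monitoring calibration 66 days ago vs limit 60 → not met
9. agent due-diligence review 38 days ago vs limit 30 → not met
10. condition 'issues stored value' holds; tangible net worth $275,000 < $350,000 → not met
11. days since last SAR review 25 > 16 → not met
Not met: 10 of 11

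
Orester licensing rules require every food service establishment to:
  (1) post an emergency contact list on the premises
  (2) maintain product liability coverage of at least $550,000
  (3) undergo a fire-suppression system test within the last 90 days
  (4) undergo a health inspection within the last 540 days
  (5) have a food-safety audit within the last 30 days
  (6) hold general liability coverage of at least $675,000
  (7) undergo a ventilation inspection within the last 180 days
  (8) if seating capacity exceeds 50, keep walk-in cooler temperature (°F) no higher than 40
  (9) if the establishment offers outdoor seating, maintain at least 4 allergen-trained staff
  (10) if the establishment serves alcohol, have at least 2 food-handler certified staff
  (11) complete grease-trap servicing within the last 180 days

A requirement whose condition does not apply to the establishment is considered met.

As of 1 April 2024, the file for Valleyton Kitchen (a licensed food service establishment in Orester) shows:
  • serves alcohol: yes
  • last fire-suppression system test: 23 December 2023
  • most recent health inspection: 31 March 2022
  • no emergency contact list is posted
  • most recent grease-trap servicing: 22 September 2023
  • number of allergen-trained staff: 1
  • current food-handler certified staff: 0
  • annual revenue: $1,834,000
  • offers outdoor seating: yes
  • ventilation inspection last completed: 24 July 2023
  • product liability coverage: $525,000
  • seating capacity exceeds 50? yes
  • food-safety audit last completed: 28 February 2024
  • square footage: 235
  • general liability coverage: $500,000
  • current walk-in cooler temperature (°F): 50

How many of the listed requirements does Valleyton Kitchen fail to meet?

11

1. emergency contact list absent → not met
2. product liability coverage $525,000 < $550,000 → not met
3. fire-suppression system test 100 days ago vs limit 90 → not met
4. health inspection 732 days ago vs limit 540 → not met
5. food-safety audit 33 days ago vs limit 30 → not met
6. general liability coverage $500,000 < $675,000 → not met
7. ventilation inspection 252 days ago vs limit 180 → not met
8. condition 'seating capacity exceeds 50' holds; walk-in cooler temperature (°F) 50 > 40 → not met
9. condition 'offers outdoor seating' holds; allergen-trained staff 1 < 4 → not met
10. condition 'serves alcohol' holds; food-handler certified staff 0 < 2 → not met
11. grease-trap servicing 192 days ago vs limit 180 → not met
Not met: 11 of 11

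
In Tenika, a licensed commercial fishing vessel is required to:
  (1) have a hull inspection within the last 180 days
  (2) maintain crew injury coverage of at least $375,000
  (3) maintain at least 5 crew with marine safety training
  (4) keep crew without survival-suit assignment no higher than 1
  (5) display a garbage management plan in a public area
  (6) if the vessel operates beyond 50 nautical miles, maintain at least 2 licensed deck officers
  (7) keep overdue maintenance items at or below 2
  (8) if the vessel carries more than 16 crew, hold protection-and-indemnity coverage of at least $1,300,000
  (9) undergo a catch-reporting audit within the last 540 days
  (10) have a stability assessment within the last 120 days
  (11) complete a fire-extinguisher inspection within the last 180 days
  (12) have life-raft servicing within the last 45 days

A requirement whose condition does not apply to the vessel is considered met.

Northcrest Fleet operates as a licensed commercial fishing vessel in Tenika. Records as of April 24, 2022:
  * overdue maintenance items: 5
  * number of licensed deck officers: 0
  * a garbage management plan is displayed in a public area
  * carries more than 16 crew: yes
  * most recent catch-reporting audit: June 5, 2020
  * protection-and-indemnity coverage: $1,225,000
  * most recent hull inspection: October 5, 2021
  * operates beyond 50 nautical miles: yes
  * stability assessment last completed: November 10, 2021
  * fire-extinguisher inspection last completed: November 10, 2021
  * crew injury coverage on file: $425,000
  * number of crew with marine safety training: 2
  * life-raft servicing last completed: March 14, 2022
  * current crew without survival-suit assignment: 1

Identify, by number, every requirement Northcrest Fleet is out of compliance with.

1, 3, 6, 7, 8, 9, 10

1. hull inspection 201 days ago vs limit 180 → not met
2. crew injury coverage $425,000 ≥ $375,000 → met
3. crew with marine safety training 2 < 5 → not met
4. crew without survival-suit assignment 1 ≤ 1 → met
5. garbage management plan present → met
6. condition 'operates beyond 50 nautical miles' holds; licensed deck officers 0 < 2 → not met
7. overdue maintenance items 5 > 2 → not met
8. condition 'carries more than 16 crew' holds; protection-and-indemnity coverage $1,225,000 < $1,300,000 → not met
9. catch-reporting audit 688 days ago vs limit 540 → not met
10. stability assessment 165 days ago vs limit 120 → not met
11. fire-extinguisher inspection 165 days ago vs limit 180 → met
12. life-raft servicing 41 days ago vs limit 45 → met
Not met: 1, 3, 6, 7, 8, 9, 10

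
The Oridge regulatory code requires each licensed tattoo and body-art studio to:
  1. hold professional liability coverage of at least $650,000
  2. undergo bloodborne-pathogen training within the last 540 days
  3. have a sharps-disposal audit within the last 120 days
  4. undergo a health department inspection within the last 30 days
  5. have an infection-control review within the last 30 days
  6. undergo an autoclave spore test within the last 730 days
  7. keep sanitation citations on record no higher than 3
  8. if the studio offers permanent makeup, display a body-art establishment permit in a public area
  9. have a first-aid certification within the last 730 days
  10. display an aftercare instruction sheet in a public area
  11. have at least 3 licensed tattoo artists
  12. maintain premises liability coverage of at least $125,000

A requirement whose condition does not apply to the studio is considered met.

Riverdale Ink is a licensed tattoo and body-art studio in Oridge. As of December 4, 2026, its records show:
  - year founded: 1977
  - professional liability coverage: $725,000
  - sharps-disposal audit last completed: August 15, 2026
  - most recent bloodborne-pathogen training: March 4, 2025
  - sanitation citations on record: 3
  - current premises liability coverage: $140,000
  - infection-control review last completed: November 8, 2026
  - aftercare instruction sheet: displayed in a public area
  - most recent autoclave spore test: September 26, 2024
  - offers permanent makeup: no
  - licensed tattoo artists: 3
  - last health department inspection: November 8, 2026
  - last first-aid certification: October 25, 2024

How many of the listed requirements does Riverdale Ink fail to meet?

1. professional liability coverage $725,000 ≥ $650,000 → met
2. bloodborne-pathogen training 640 days ago vs limit 540 → not met
3. sharps-disposal audit 111 days ago vs limit 120 → met
4. health department inspection 26 days ago vs limit 30 → met
5. infection-control review 26 days ago vs limit 30 → met
6. autoclave spore test 799 days ago vs limit 730 → not met
7. sanitation citations on record 3 ≤ 3 → met
8. condition 'offers permanent makeup' does not hold → requirement n/a → met
9. first-aid certification 770 days ago vs limit 730 → not met
10. aftercare instruction sheet present → met
11. licensed tattoo artists 3 ≥ 3 → met
12. premises liability coverage $140,000 ≥ $125,000 → met
Not met: 3 of 12

3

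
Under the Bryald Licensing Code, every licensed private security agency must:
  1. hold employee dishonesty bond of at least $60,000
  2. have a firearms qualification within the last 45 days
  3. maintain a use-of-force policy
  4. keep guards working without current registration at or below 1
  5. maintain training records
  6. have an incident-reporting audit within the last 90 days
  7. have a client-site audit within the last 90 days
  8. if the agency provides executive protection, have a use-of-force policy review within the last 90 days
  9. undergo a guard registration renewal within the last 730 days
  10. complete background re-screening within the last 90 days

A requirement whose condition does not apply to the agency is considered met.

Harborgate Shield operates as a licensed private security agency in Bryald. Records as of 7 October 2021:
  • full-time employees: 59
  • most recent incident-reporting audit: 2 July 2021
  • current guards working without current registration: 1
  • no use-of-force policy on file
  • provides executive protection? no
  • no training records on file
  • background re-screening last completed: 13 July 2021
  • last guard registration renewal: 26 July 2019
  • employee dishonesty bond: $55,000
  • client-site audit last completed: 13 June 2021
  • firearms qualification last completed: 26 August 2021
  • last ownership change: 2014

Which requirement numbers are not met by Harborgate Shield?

1. employee dishonesty bond $55,000 < $60,000 → not met
2. firearms qualification 42 days ago vs limit 45 → met
3. use-of-force policy absent → not met
4. guards working without current registration 1 ≤ 1 → met
5. training records absent → not met
6. incident-reporting audit 97 days ago vs limit 90 → not met
7. client-site audit 116 days ago vs limit 90 → not met
8. condition 'provides executive protection' does not hold → requirement n/a → met
9. guard registration renewal 804 days ago vs limit 730 → not met
10. background re-screening 86 days ago vs limit 90 → met
Not met: 1, 3, 5, 6, 7, 9

1, 3, 5, 6, 7, 9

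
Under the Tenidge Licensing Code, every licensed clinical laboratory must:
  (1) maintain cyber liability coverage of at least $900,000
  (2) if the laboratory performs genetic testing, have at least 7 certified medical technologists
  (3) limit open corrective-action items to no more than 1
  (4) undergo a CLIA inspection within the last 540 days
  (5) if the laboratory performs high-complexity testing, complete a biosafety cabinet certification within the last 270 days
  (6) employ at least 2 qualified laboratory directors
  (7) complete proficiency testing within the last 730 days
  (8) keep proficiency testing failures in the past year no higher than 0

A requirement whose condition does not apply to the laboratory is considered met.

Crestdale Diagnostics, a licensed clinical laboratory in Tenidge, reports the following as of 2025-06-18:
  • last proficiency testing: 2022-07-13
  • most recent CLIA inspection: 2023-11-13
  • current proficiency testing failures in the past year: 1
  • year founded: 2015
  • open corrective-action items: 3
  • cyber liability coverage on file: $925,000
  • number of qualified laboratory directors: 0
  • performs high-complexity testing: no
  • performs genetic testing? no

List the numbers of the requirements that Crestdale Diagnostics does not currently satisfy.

3, 4, 6, 7, 8

1. cyber liability coverage $925,000 ≥ $900,000 → met
2. condition 'performs genetic testing' does not hold → requirement n/a → met
3. open corrective-action items 3 > 1 → not met
4. CLIA inspection 583 days ago vs limit 540 → not met
5. condition 'performs high-complexity testing' does not hold → requirement n/a → met
6. qualified laboratory directors 0 < 2 → not met
7. proficiency testing 1071 days ago vs limit 730 → not met
8. proficiency testing failures in the past year 1 > 0 → not met
Not met: 3, 4, 6, 7, 8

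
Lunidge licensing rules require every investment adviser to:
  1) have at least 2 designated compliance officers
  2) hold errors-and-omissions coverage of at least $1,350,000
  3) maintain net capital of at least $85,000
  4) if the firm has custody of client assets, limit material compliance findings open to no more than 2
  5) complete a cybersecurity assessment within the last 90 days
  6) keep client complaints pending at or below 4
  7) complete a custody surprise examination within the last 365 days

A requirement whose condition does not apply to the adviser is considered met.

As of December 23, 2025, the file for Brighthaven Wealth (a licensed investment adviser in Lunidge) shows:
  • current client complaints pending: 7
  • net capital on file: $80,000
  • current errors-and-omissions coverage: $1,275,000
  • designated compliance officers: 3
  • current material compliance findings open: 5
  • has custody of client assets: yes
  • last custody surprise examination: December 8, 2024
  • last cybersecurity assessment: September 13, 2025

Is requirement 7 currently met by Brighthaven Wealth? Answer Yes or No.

No

7. custody surprise examination 380 days ago vs limit 365 → not met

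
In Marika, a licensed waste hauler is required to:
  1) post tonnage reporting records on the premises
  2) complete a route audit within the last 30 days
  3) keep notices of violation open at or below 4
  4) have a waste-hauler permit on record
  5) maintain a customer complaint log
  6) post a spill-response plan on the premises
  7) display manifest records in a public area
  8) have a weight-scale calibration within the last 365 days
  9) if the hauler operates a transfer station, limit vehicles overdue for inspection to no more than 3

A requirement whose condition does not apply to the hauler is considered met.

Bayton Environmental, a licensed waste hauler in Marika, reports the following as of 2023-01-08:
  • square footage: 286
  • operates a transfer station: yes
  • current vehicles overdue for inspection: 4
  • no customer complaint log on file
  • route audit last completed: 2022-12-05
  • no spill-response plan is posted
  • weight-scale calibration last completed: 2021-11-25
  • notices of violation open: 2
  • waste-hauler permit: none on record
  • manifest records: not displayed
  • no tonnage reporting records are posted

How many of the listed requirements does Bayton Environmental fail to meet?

8

1. tonnage reporting records absent → not met
2. route audit 34 days ago vs limit 30 → not met
3. notices of violation open 2 ≤ 4 → met
4. waste-hauler permit absent → not met
5. customer complaint log absent → not met
6. spill-response plan absent → not met
7. manifest records absent → not met
8. weight-scale calibration 409 days ago vs limit 365 → not met
9. condition 'operates a transfer station' holds; vehicles overdue for inspection 4 > 3 → not met
Not met: 8 of 9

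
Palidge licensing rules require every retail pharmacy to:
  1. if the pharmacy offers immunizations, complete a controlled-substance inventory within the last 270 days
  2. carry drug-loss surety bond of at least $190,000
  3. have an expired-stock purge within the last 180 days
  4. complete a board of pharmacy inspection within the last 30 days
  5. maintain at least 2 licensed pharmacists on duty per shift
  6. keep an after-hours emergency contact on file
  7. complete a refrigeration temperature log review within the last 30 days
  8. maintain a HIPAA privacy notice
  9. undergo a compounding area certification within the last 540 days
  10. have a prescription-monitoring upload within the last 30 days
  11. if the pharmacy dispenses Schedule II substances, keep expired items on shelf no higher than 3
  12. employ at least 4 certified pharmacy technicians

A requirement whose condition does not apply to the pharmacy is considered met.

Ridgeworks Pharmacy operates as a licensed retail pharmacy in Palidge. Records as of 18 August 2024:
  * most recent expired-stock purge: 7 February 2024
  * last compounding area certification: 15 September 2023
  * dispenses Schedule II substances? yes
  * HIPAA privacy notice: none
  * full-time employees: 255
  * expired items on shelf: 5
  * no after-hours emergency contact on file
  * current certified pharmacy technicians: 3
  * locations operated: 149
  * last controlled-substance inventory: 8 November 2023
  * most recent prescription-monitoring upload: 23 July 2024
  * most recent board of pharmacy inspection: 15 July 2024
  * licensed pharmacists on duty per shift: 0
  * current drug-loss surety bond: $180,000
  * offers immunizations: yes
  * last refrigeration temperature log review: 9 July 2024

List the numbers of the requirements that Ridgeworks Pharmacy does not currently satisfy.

1. condition 'offers immunizations' holds; controlled-substance inventory 284 days ago vs limit 270 → not met
2. drug-loss surety bond $180,000 < $190,000 → not met
3. expired-stock purge 193 days ago vs limit 180 → not met
4. board of pharmacy inspection 34 days ago vs limit 30 → not met
5. licensed pharmacists on duty per shift 0 < 2 → not met
6. after-hours emergency contact absent → not met
7. refrigeration temperature log review 40 days ago vs limit 30 → not met
8. HIPAA privacy notice absent → not met
9. compounding area certification 338 days ago vs limit 540 → met
10. prescription-monitoring upload 26 days ago vs limit 30 → met
11. condition 'dispenses Schedule II substances' holds; expired items on shelf 5 > 3 → not met
12. certified pharmacy technicians 3 < 4 → not met
Not met: 1, 2, 3, 4, 5, 6, 7, 8, 11, 12

1, 2, 3, 4, 5, 6, 7, 8, 11, 12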